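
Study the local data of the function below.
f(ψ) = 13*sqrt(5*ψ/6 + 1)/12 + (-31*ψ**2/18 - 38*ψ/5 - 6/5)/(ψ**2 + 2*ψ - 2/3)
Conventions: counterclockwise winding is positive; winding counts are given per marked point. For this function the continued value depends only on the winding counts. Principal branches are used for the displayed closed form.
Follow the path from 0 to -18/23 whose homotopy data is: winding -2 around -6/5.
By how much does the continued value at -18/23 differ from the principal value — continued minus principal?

The rational part is single-valued and drops out of the difference; each branch term changes only by its own monodromy.
(13/12)*sqrt(1 - ψ/(-6/5)): winding -2 is even, the square root returns to the same sheet, contribution 0.
Summing the contributions at ψ = -18/23 gives 0.

Continued minus principal equals 0.


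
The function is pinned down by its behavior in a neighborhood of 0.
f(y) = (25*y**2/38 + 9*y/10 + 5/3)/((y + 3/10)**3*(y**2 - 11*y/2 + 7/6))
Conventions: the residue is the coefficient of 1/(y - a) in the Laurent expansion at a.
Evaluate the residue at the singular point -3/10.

The residue is 16533593925/6299021056.

At the order-3 pole -3/10 set g(y) = (y - (-3/10))^3*f(y) = (25*y**2/38 + 9*y/10 + 5/3)/(y**2 - 11*y/2 + 7/6).
Order-3 pole: residue = g''(a)/2; g''(-3/10) = 16533593925/3149510528, so the residue is 16533593925/6299021056.


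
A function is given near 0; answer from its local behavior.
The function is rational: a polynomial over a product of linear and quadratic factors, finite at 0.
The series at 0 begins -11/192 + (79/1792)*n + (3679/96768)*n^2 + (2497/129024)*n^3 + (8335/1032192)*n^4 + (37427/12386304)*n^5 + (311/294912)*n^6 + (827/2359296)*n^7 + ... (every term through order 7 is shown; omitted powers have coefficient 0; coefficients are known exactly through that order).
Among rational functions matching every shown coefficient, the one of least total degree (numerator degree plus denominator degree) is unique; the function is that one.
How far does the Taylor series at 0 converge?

The radius of convergence is 4.

No rational of total degree below 5 reproduces all 8 coefficients; solving the [2/3] Pade equations on them gives f(n) = (10*n**2/27 - 39*n/7 + 11/3)/(n - 4)**3, whose expansion matches every shown term.
Denominator factor (n - 4)^3: pole of order 3 at 4, modulus 4.
The radius of convergence is the smallest modulus among the singular points: 4.


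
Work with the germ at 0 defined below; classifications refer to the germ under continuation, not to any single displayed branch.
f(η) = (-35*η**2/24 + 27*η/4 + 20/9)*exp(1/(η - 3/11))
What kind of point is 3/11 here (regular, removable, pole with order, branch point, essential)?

The point is an essential singularity.

The exponent 1/(η - (3/11)) has a pole at 3/11, so exp(1/(η - (3/11))) takes every nonzero value near it: an essential singularity (not a pole of any order).


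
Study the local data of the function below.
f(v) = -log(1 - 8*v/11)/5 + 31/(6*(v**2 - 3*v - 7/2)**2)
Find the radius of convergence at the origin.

The radius of convergence is -3/2 + (1/2)*sqrt(23).

Denominator factor (v**2 - 3*v - 7/2)^2: discriminant 23, real irrational roots 3/2 + (1/2)*sqrt(23) and 3/2 - (1/2)*sqrt(23); poles of order 2, moduli 3/2 + (1/2)*sqrt(23) and -3/2 + (1/2)*sqrt(23).
Branch term (-1/5)*log(1 - v/(11/8)): its argument vanishes at v = 11/8, a logarithmic branch point, modulus 11/8.
The radius of convergence is the smallest modulus among the singular points: -3/2 + (1/2)*sqrt(23).


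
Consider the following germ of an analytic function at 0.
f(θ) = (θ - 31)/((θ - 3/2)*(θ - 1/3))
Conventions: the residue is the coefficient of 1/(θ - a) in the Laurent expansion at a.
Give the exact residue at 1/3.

At the order-1 pole 1/3 set g(θ) = (θ - (1/3))*f(θ) = (θ - 31)/(θ - 3/2).
Simple pole: residue = g(a) at a = 1/3, which is 184/7.

The residue is 184/7.


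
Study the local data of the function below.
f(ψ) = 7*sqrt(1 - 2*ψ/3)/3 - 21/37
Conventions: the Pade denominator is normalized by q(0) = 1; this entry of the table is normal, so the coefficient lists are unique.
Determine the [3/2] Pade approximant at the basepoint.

The Pade approximant has numerator coefficients [196/111, -217/111, 119/222, -7/324]; denominator coefficients [1, -2/3, 1/12].

Taylor coefficients needed (expand at 0): a_0 = 196/111, a_1 = -7/9, a_2 = -7/54, a_3 = -7/162, a_4 = -35/1944, a_5 = -49/5832.
Write the denominator as Q(ψ) = 1 + q1*ψ + q2*ψ^2. Requiring Q*f - P = O(ψ^6) with deg P <= 3 kills the coefficients of ψ^4..ψ^5 in Q*f:
  ψ^4: a_4 + q1*a_3 + q2*a_2 = 0, i.e. -35/1944 + (-7/162)*q1 + (-7/54)*q2 = 0.
  ψ^5: a_5 + q1*a_4 + q2*a_3 = 0, i.e. -49/5832 + (-35/1944)*q1 + (-7/162)*q2 = 0.
Solving this linear system: q1 = -2/3, q2 = 1/12.
The numerator is Q*f truncated at degree 3: P0 = a_0 = 196/111; P1 = a_1 + q1*a_0 = -217/111; P2 = a_2 + q1*a_1 + q2*a_0 = 119/222; P3 = a_3 + q1*a_2 + q2*a_1 = -7/324.


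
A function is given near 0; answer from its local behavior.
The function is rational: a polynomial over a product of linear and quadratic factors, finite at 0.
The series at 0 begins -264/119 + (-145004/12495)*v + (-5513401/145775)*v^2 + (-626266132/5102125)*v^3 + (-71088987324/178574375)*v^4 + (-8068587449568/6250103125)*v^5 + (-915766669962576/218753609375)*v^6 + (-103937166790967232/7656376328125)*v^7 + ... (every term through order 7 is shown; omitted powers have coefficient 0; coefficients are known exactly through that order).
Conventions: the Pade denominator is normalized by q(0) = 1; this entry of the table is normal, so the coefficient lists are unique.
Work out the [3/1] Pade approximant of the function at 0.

The Pade approximant has numerator coefficients [-264/119, -246490116028/55894252281, -3427308665/18631417427, -1557867575/18631417427]; denominator coefficients [1, -17772246831/5479828655].

Taylor coefficients needed (read off): a_0 = -264/119, a_1 = -145004/12495, a_2 = -5513401/145775, a_3 = -626266132/5102125, a_4 = -71088987324/178574375.
Write the denominator as Q(v) = 1 + q1*v. Requiring Q*f - P = O(v^5) with deg P <= 3 kills the coefficients of v^4..v^4 in Q*f:
  v^4: a_4 + q1*a_3 = 0, i.e. -71088987324/178574375 + (-626266132/5102125)*q1 = 0.
Solving this linear system: q1 = -17772246831/5479828655.
The numerator is Q*f truncated at degree 3: P0 = a_0 = -264/119; P1 = a_1 + q1*a_0 = -246490116028/55894252281; P2 = a_2 + q1*a_1 = -3427308665/18631417427; P3 = a_3 + q1*a_2 = -1557867575/18631417427.


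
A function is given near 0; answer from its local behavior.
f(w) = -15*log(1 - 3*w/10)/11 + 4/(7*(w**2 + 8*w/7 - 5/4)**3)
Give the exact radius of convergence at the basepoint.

The radius of convergence is -4/7 + (1/14)*sqrt(309).

Denominator factor (w**2 + 8*w/7 - 5/4)^3: discriminant 309/49, real irrational roots -4/7 + (1/14)*sqrt(309) and -4/7 - (1/14)*sqrt(309); poles of order 3, moduli -4/7 + (1/14)*sqrt(309) and 4/7 + (1/14)*sqrt(309).
Branch term (-15/11)*log(1 - w/(10/3)): its argument vanishes at w = 10/3, a logarithmic branch point, modulus 10/3.
The radius of convergence is the smallest modulus among the singular points: -4/7 + (1/14)*sqrt(309).


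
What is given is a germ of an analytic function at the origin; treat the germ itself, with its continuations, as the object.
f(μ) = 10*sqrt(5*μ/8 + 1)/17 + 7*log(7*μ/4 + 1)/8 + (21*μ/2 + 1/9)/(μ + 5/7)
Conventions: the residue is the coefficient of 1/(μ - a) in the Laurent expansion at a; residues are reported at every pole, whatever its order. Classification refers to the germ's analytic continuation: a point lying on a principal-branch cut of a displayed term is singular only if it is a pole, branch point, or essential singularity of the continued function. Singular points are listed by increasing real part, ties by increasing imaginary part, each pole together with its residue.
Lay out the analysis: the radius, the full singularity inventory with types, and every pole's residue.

Radius of convergence at 0: 4/7.
At -8/5: an algebraic (square-root) branch point.
At -5/7: a pole of order 1; residue -133/18.
At -4/7: a logarithmic branch point.

Denominator factor (μ + 5/7): pole of order 1 at -5/7, modulus 5/7.
Branch term (7/8)*log(1 - μ/(-4/7)): its argument vanishes at μ = -4/7, a logarithmic branch point, modulus 4/7.
Branch term (10/17)*sqrt(1 - μ/(-8/5)): its argument vanishes at μ = -8/5, a square-root branch point, modulus 8/5.
The radius of convergence is the smallest modulus among the singular points: 4/7.
The branch terms are analytic at -5/7 and contribute nothing to the residue; only the rational part matters.
At the order-1 pole -5/7 set g(μ) = (μ - (-5/7))*(rational part) = 21*μ/2 + 1/9.
Simple pole: residue = g(a) at a = -5/7, which is -133/18.
List the singular points by increasing real part (a conjugate pair: the negative imaginary part first).


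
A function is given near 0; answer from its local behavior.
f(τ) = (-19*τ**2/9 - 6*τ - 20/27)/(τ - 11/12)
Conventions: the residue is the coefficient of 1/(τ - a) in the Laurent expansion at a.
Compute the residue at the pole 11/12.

The residue is -10387/1296.

At the order-1 pole 11/12 set g(τ) = (τ - (11/12))*f(τ) = -19*τ**2/9 - 6*τ - 20/27.
Simple pole: residue = g(a) at a = 11/12, which is -10387/1296.


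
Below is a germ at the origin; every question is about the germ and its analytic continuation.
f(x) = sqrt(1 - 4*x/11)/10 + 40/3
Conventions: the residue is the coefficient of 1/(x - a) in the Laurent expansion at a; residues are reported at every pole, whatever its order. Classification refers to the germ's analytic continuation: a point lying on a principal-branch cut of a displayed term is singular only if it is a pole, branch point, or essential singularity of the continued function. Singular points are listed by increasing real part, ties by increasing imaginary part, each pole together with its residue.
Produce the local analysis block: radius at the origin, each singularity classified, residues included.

Radius of convergence at 0: 11/4.
At 11/4: an algebraic (square-root) branch point.

Branch term (1/10)*sqrt(1 - x/(11/4)): its argument vanishes at x = 11/4, a square-root branch point, modulus 11/4.
The radius of convergence is the smallest modulus among the singular points: 11/4.


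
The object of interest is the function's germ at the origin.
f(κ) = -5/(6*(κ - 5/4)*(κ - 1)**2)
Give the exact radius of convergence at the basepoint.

The radius of convergence is 1.

Denominator factor (κ - 5/4): pole of order 1 at 5/4, modulus 5/4.
Denominator factor (κ - 1)^2: pole of order 2 at 1, modulus 1.
The radius of convergence is the smallest modulus among the singular points: 1.


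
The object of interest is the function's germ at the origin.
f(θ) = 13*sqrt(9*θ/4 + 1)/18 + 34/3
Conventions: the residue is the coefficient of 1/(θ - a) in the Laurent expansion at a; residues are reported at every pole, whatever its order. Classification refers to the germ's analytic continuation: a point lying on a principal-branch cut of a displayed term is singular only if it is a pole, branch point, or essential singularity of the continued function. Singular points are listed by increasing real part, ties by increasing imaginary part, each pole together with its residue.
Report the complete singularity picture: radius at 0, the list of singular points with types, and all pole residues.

Radius of convergence at 0: 4/9.
At -4/9: an algebraic (square-root) branch point.

Branch term (13/18)*sqrt(1 - θ/(-4/9)): its argument vanishes at θ = -4/9, a square-root branch point, modulus 4/9.
The radius of convergence is the smallest modulus among the singular points: 4/9.


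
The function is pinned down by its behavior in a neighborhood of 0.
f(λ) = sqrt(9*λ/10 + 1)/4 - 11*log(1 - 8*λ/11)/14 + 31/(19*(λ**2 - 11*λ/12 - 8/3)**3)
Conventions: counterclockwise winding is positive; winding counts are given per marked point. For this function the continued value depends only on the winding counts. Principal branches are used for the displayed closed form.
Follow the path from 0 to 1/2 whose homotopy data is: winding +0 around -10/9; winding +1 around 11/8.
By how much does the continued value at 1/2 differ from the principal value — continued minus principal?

Continued minus principal equals -(11/7)*pi*i.

The rational part is single-valued and drops out of the difference; each branch term changes only by its own monodromy.
(1/4)*sqrt(1 - λ/(-10/9)): winding +0 is even, the square root returns to the same sheet, contribution 0.
(-11/14)*log(1 - λ/(11/8)): each positive loop around 11/8 adds 2*pi*i to the log, so winding +1 contributes (-11/14)*(1)*2*pi*i = -(11/7)*pi*i.
Summing the contributions at λ = 1/2 gives -(11/7)*pi*i.


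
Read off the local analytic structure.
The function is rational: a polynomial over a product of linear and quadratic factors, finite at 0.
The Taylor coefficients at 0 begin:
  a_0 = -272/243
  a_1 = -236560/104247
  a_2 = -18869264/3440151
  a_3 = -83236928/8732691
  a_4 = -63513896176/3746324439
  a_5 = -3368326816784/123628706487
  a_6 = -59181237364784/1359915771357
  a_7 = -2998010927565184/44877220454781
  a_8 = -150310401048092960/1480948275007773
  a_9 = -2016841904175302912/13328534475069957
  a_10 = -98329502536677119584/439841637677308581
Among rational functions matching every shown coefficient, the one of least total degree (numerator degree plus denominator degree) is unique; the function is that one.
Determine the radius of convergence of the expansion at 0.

The radius of convergence is 3/4.

No rational of total degree below 9 reproduces all 11 coefficients; solving the [1/8] Pade equations on them gives f(h) = (17 - 2*h/39)/((h - 3/4)**2*(h**2 - 7*h/11 - 3)**3), whose expansion matches every shown term.
Denominator factor (h - 3/4)^2: pole of order 2 at 3/4, modulus 3/4.
Denominator factor (h**2 - 7*h/11 - 3)^3: discriminant 1501/121, real irrational roots 7/22 + (1/22)*sqrt(1501) and 7/22 - (1/22)*sqrt(1501); poles of order 3, moduli 7/22 + (1/22)*sqrt(1501) and -7/22 + (1/22)*sqrt(1501).
The radius of convergence is the smallest modulus among the singular points: 3/4.


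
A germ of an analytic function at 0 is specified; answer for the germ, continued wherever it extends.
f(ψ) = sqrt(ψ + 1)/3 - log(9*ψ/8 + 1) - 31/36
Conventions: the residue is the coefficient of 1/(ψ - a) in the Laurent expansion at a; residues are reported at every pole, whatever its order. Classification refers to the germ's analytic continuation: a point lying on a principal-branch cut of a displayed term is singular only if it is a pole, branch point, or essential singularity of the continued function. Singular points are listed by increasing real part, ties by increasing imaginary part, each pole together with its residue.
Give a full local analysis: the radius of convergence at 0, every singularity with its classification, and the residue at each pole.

Branch term (-1)*log(1 - ψ/(-8/9)): its argument vanishes at ψ = -8/9, a logarithmic branch point, modulus 8/9.
Branch term (1/3)*sqrt(1 - ψ/(-1)): its argument vanishes at ψ = -1, a square-root branch point, modulus 1.
The radius of convergence is the smallest modulus among the singular points: 8/9.
List the singular points by increasing real part (a conjugate pair: the negative imaginary part first).

Radius of convergence at 0: 8/9.
At -1: an algebraic (square-root) branch point.
At -8/9: a logarithmic branch point.


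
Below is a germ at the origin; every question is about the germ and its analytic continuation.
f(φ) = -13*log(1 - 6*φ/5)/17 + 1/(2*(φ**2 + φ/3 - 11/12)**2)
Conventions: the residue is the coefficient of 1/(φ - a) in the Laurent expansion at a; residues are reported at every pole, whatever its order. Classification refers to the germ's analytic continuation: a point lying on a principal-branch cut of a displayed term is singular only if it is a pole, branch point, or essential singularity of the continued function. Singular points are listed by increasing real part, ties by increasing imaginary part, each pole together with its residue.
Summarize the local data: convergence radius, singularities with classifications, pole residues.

Radius of convergence at 0: -1/6 + (1/6)*sqrt(34).
At -1/6 - (1/6)*sqrt(34): a pole of order 2; residue (27/1156)*sqrt(34).
At -1/6 + (1/6)*sqrt(34): a pole of order 2; residue -(27/1156)*sqrt(34).
At 5/6: a logarithmic branch point.

Denominator factor (φ**2 + φ/3 - 11/12)^2: discriminant 34/9, real irrational roots -1/6 + (1/6)*sqrt(34) and -1/6 - (1/6)*sqrt(34); poles of order 2, moduli -1/6 + (1/6)*sqrt(34) and 1/6 + (1/6)*sqrt(34).
Branch term (-13/17)*log(1 - φ/(5/6)): its argument vanishes at φ = 5/6, a logarithmic branch point, modulus 5/6.
The radius of convergence is the smallest modulus among the singular points: -1/6 + (1/6)*sqrt(34).
The branch term is analytic at -1/6 - (1/6)*sqrt(34) and contributes nothing to the residue; only the rational part matters.
The factor φ**2 + φ/3 - 11/12 splits as (φ - a)(φ - a') with a = -1/6 - (1/6)*sqrt(34), a' = -1/6 + (1/6)*sqrt(34). At the order-2 pole a set g(φ) = (φ - a)^2*(rational part) = [1/2] / (φ - a')^2.
Order-2 pole: residue = g'(a); g'(-1/6 - (1/6)*sqrt(34)) = (27/1156)*sqrt(34), so the residue is (27/1156)*sqrt(34).
The branch term is analytic at -1/6 + (1/6)*sqrt(34) and contributes nothing to the residue; only the rational part matters.
The factor φ**2 + φ/3 - 11/12 splits as (φ - a)(φ - a') with a = -1/6 + (1/6)*sqrt(34), a' = -1/6 - (1/6)*sqrt(34). At the order-2 pole a set g(φ) = (φ - a)^2*(rational part) = [1/2] / (φ - a')^2.
Order-2 pole: residue = g'(a); g'(-1/6 + (1/6)*sqrt(34)) = -(27/1156)*sqrt(34), so the residue is -(27/1156)*sqrt(34).
List the singular points by increasing real part (a conjugate pair: the negative imaginary part first).


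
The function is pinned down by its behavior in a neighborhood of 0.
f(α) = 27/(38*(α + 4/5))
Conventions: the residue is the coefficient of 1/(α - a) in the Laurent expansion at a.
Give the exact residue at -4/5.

At the order-1 pole -4/5 set g(α) = (α - (-4/5))*f(α) = 27/38.
Simple pole: residue = g(a) at a = -4/5, which is 27/38.

The residue is 27/38.


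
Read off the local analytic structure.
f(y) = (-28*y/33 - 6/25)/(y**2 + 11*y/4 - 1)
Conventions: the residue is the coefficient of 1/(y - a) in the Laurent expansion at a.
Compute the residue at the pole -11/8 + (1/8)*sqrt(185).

The factor y**2 + 11*y/4 - 1 splits as (y - a)(y - a') with a = -11/8 + (1/8)*sqrt(185), a' = -11/8 - (1/8)*sqrt(185). At the order-1 pole a set g(y) = (y - a)*f(y) = [-28*y/33 - 6/25] / (y - a').
Simple pole: residue = g(a) at a = -11/8 + (1/8)*sqrt(185), which is -14/33 + (278/13875)*sqrt(185).

The residue is -14/33 + (278/13875)*sqrt(185).


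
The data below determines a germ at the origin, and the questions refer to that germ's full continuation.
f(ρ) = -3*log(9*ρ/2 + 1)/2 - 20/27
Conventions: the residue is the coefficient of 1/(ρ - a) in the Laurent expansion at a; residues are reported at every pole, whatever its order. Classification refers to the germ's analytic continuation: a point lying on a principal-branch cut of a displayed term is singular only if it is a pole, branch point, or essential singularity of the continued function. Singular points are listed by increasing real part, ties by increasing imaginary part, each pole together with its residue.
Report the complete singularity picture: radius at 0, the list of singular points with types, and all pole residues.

Radius of convergence at 0: 2/9.
At -2/9: a logarithmic branch point.

Branch term (-3/2)*log(1 - ρ/(-2/9)): its argument vanishes at ρ = -2/9, a logarithmic branch point, modulus 2/9.
The radius of convergence is the smallest modulus among the singular points: 2/9.


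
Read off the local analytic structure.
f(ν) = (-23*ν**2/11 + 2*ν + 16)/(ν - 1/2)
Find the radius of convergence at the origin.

Denominator factor (ν - 1/2): pole of order 1 at 1/2, modulus 1/2.
The radius of convergence is the smallest modulus among the singular points: 1/2.

The radius of convergence is 1/2.


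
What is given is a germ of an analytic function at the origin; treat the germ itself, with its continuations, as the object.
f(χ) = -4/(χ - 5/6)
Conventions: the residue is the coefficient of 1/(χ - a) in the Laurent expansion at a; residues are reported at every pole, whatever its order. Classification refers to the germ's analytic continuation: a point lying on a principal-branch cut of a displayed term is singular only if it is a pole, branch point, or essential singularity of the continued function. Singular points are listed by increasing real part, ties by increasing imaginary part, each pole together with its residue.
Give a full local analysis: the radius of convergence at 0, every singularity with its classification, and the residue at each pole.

Denominator factor (χ - 5/6): pole of order 1 at 5/6, modulus 5/6.
The radius of convergence is the smallest modulus among the singular points: 5/6.
At the order-1 pole 5/6 set g(χ) = (χ - (5/6))*f(χ) = -4.
Simple pole: residue = g(a) at a = 5/6, which is -4.

Radius of convergence at 0: 5/6.
At 5/6: a pole of order 1; residue -4.


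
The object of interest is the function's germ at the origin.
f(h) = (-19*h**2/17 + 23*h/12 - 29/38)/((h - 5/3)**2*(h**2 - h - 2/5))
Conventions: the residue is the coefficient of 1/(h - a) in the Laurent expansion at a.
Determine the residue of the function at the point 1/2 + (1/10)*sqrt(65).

The residue is -744945/2646016 - (2190237/34398208)*sqrt(65).

The factor h**2 - h - 2/5 splits as (h - a)(h - a') with a = 1/2 + (1/10)*sqrt(65), a' = 1/2 - (1/10)*sqrt(65). At the order-1 pole a set g(h) = (h - a)*f(h) = [(-19*h**2/17 + 23*h/12 - 29/38)/(h - 5/3)**2] / (h - a').
Simple pole: residue = g(a) at a = 1/2 + (1/10)*sqrt(65), which is -744945/2646016 - (2190237/34398208)*sqrt(65).


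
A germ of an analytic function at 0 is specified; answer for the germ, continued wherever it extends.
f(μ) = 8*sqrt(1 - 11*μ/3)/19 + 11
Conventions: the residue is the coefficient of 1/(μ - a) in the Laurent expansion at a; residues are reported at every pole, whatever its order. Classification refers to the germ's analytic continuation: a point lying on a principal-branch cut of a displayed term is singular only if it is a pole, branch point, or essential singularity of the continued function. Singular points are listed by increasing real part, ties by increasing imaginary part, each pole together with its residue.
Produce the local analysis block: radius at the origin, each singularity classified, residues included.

Branch term (8/19)*sqrt(1 - μ/(3/11)): its argument vanishes at μ = 3/11, a square-root branch point, modulus 3/11.
The radius of convergence is the smallest modulus among the singular points: 3/11.

Radius of convergence at 0: 3/11.
At 3/11: an algebraic (square-root) branch point.


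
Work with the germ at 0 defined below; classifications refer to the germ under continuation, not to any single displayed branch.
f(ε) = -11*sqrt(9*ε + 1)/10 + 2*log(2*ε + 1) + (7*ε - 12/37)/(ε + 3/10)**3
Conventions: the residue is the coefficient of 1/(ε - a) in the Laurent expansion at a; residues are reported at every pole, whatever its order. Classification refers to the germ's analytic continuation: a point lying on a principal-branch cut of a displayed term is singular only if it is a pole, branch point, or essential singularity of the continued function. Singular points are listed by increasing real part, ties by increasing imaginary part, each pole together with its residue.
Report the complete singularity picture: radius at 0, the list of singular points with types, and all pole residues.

Denominator factor (ε + 3/10)^3: pole of order 3 at -3/10, modulus 3/10.
Branch term (2)*log(1 - ε/(-1/2)): its argument vanishes at ε = -1/2, a logarithmic branch point, modulus 1/2.
Branch term (-11/10)*sqrt(1 - ε/(-1/9)): its argument vanishes at ε = -1/9, a square-root branch point, modulus 1/9.
The radius of convergence is the smallest modulus among the singular points: 1/9.
The branch terms are analytic at -3/10 and contribute nothing to the residue; only the rational part matters.
At the order-3 pole -3/10 set g(ε) = (ε - (-3/10))^3*(rational part) = 7*ε - 12/37.
Order-3 pole: residue = g''(a)/2; g''(-3/10) = 0, so the residue is 0.
List the singular points by increasing real part (a conjugate pair: the negative imaginary part first).

Radius of convergence at 0: 1/9.
At -1/2: a logarithmic branch point.
At -3/10: a pole of order 3; residue 0.
At -1/9: an algebraic (square-root) branch point.


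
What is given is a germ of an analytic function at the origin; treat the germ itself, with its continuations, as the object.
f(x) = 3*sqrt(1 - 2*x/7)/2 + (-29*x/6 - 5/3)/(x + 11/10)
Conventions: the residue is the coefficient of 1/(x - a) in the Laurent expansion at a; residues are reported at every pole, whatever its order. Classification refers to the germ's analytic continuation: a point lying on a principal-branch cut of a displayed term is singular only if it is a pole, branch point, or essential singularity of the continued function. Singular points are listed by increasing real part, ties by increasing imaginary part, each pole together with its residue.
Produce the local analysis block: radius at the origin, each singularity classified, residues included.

Radius of convergence at 0: 11/10.
At -11/10: a pole of order 1; residue 73/20.
At 7/2: an algebraic (square-root) branch point.

Denominator factor (x + 11/10): pole of order 1 at -11/10, modulus 11/10.
Branch term (3/2)*sqrt(1 - x/(7/2)): its argument vanishes at x = 7/2, a square-root branch point, modulus 7/2.
The radius of convergence is the smallest modulus among the singular points: 11/10.
The branch term is analytic at -11/10 and contributes nothing to the residue; only the rational part matters.
At the order-1 pole -11/10 set g(x) = (x - (-11/10))*(rational part) = -29*x/6 - 5/3.
Simple pole: residue = g(a) at a = -11/10, which is 73/20.
List the singular points by increasing real part (a conjugate pair: the negative imaginary part first).


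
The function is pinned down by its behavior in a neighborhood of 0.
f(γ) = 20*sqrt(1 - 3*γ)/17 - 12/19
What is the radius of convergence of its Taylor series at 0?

The radius of convergence is 1/3.

Branch term (20/17)*sqrt(1 - γ/(1/3)): its argument vanishes at γ = 1/3, a square-root branch point, modulus 1/3.
The radius of convergence is the smallest modulus among the singular points: 1/3.


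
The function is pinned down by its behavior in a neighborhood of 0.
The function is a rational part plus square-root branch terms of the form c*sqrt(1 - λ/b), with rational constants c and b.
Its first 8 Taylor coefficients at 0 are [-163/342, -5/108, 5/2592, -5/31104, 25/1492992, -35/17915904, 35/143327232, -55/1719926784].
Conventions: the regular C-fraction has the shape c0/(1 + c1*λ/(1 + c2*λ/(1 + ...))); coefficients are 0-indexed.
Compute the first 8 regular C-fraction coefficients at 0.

The regular C-fraction coefficients are [-163/342, -95/978, 181/1304, 163/13032, 923/13032, 181/7384, 1303/22152, 923/31272].

Taylor coefficients (read off): a_0 = -163/342, a_1 = -5/108, a_2 = 5/2592, a_3 = -5/31104, a_4 = 25/1492992, a_5 = -35/17915904, a_6 = 35/143327232, a_7 = -55/1719926784.
c0 = a_0 = -163/342. Peel one level at a time: if S = 1 + c*λ/S' with S'(0) = 1, then c is the λ-coefficient of S and S' = c*λ/(S - 1).
S_1 = c0/f = 1 + (-95/978)*λ + (17195/1275312)*λ^2 + ...; c1 = -95/978.
S_2 = c1*λ/(S_1 - 1) = 1 + (181/1304)*λ + (-1/576)*λ^2 + ...; c2 = 181/1304.
S_3 = c2*λ/(S_2 - 1) = 1 + (163/13032)*λ + (-150449/169833024)*λ^2 + ...; c3 = 163/13032.
S_4 = c3*λ/(S_3 - 1) = 1 + (923/13032)*λ + (-1/576)*λ^2 + ...; c4 = 923/13032.
S_5 = c4*λ/(S_4 - 1) = 1 + (181/7384)*λ + (-235843/163570368)*λ^2 + ...; c5 = 181/7384.
S_6 = c5*λ/(S_5 - 1) = 1 + (1303/22152)*λ + (-1/576)*λ^2 + ...; c6 = 1303/22152.
S_7 = c6*λ/(S_6 - 1) = 1 + (923/31272)*λ + ...; c7 = 923/31272.


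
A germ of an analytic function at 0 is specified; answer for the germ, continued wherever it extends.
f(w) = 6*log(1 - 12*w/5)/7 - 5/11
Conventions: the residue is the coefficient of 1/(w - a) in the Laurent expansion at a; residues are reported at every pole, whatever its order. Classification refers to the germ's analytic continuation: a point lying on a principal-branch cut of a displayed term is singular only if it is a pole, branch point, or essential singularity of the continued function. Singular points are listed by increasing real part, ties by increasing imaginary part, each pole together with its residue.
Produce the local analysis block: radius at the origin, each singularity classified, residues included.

Radius of convergence at 0: 5/12.
At 5/12: a logarithmic branch point.

Branch term (6/7)*log(1 - w/(5/12)): its argument vanishes at w = 5/12, a logarithmic branch point, modulus 5/12.
The radius of convergence is the smallest modulus among the singular points: 5/12.


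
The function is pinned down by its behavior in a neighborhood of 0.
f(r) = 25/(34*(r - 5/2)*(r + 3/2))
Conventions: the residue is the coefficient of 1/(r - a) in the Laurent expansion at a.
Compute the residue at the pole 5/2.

The residue is 25/136.

At the order-1 pole 5/2 set g(r) = (r - (5/2))*f(r) = 25/(34*(r + 3/2)).
Simple pole: residue = g(a) at a = 5/2, which is 25/136.


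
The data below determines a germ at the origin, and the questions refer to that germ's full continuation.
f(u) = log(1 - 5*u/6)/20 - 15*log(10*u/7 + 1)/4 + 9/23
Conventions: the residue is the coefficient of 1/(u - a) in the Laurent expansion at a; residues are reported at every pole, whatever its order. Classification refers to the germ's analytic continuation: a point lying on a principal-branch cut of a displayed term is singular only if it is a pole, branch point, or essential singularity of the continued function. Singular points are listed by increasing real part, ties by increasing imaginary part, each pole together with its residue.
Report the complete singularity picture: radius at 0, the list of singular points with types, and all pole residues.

Branch term (1/20)*log(1 - u/(6/5)): its argument vanishes at u = 6/5, a logarithmic branch point, modulus 6/5.
Branch term (-15/4)*log(1 - u/(-7/10)): its argument vanishes at u = -7/10, a logarithmic branch point, modulus 7/10.
The radius of convergence is the smallest modulus among the singular points: 7/10.
List the singular points by increasing real part (a conjugate pair: the negative imaginary part first).

Radius of convergence at 0: 7/10.
At -7/10: a logarithmic branch point.
At 6/5: a logarithmic branch point.


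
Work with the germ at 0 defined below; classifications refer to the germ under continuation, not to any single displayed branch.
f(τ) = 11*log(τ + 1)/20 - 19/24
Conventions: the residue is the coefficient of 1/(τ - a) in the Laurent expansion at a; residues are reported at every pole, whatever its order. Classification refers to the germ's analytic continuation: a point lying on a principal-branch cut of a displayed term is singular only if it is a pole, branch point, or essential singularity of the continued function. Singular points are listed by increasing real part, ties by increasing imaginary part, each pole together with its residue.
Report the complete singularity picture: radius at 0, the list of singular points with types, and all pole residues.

Branch term (11/20)*log(1 - τ/(-1)): its argument vanishes at τ = -1, a logarithmic branch point, modulus 1.
The radius of convergence is the smallest modulus among the singular points: 1.

Radius of convergence at 0: 1.
At -1: a logarithmic branch point.


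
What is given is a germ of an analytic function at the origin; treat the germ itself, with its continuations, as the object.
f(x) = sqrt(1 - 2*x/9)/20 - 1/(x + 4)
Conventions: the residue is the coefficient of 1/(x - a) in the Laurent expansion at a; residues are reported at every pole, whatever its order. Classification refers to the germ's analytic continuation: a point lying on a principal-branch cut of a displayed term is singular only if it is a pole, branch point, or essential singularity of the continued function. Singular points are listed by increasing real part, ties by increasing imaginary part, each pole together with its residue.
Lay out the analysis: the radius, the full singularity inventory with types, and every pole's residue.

Denominator factor (x + 4): pole of order 1 at -4, modulus 4.
Branch term (1/20)*sqrt(1 - x/(9/2)): its argument vanishes at x = 9/2, a square-root branch point, modulus 9/2.
The radius of convergence is the smallest modulus among the singular points: 4.
The branch term is analytic at -4 and contributes nothing to the residue; only the rational part matters.
At the order-1 pole -4 set g(x) = (x - (-4))*(rational part) = -1.
Simple pole: residue = g(a) at a = -4, which is -1.
List the singular points by increasing real part (a conjugate pair: the negative imaginary part first).

Radius of convergence at 0: 4.
At -4: a pole of order 1; residue -1.
At 9/2: an algebraic (square-root) branch point.


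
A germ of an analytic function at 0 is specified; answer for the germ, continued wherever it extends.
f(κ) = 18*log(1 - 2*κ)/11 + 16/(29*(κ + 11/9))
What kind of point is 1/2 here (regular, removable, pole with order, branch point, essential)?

The term (18/11)*log(1 - κ/(1/2)) has argument 1 - 1/2/(1/2) = 0 at 1/2: a logarithmic (infinitely-sheeted) branch point; the remaining terms are analytic or single-valued there.

The point is a logarithmic branch point.


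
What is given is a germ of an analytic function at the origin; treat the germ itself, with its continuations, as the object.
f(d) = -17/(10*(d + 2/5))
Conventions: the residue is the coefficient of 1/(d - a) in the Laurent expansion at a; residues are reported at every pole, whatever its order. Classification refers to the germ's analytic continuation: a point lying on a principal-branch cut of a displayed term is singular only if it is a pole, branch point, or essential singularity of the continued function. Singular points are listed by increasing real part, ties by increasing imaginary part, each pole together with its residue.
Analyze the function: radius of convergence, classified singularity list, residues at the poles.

Denominator factor (d + 2/5): pole of order 1 at -2/5, modulus 2/5.
The radius of convergence is the smallest modulus among the singular points: 2/5.
At the order-1 pole -2/5 set g(d) = (d - (-2/5))*f(d) = -17/10.
Simple pole: residue = g(a) at a = -2/5, which is -17/10.

Radius of convergence at 0: 2/5.
At -2/5: a pole of order 1; residue -17/10.


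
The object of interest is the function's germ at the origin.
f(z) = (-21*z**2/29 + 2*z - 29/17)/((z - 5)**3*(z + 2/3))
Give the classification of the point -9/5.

Denominator factors: z + 2/3 = -17/15 at z = -9/5; z - 5 = -34/5 at z = -9/5 — none vanishes.
So the germ continues analytically to -9/5.

The point is a regular point.


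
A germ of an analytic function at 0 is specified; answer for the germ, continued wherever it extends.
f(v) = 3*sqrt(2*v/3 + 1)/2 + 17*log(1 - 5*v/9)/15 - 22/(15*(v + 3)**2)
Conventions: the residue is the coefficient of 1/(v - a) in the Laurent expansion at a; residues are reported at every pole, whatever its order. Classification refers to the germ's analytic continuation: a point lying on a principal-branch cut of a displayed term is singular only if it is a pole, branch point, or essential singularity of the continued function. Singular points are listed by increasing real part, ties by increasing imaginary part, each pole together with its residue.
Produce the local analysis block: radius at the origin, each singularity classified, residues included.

Denominator factor (v + 3)^2: pole of order 2 at -3, modulus 3.
Branch term (17/15)*log(1 - v/(9/5)): its argument vanishes at v = 9/5, a logarithmic branch point, modulus 9/5.
Branch term (3/2)*sqrt(1 - v/(-3/2)): its argument vanishes at v = -3/2, a square-root branch point, modulus 3/2.
The radius of convergence is the smallest modulus among the singular points: 3/2.
The branch terms are analytic at -3 and contribute nothing to the residue; only the rational part matters.
At the order-2 pole -3 set g(v) = (v - (-3))^2*(rational part) = -22/15.
Order-2 pole: residue = g'(a); g'(-3) = 0, so the residue is 0.
List the singular points by increasing real part (a conjugate pair: the negative imaginary part first).

Radius of convergence at 0: 3/2.
At -3: a pole of order 2; residue 0.
At -3/2: an algebraic (square-root) branch point.
At 9/5: a logarithmic branch point.


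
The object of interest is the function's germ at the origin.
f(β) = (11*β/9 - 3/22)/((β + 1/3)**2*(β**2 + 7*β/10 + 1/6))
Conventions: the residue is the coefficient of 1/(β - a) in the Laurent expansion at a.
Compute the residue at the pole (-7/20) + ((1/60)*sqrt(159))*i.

The residue is (-6455/352) - ((40915/18656)*sqrt(159))*i.

The factor β**2 + 7*β/10 + 1/6 splits as (β - a)(β - a') with a = (-7/20) + ((1/60)*sqrt(159))*i, a' = (-7/20) - ((1/60)*sqrt(159))*i. At the order-1 pole a set g(β) = (β - a)*f(β) = [(11*β/9 - 3/22)/(β + 1/3)**2] / (β - a').
Simple pole: residue = g(a) at a = (-7/20) + ((1/60)*sqrt(159))*i, which is (-6455/352) - ((40915/18656)*sqrt(159))*i.


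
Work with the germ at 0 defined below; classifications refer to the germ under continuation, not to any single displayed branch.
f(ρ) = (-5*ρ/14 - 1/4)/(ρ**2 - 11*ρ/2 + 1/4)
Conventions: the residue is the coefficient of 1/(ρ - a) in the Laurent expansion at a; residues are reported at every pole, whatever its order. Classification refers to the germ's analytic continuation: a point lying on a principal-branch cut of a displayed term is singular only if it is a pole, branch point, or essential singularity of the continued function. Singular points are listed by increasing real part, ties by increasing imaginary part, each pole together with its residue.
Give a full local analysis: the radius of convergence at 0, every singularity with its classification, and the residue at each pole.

Denominator factor (ρ**2 - 11*ρ/2 + 1/4): discriminant 117/4, real irrational roots 11/4 + (3/4)*sqrt(13) and 11/4 - (3/4)*sqrt(13); poles of order 1, moduli 11/4 + (3/4)*sqrt(13) and 11/4 - (3/4)*sqrt(13).
The radius of convergence is the smallest modulus among the singular points: 11/4 - (3/4)*sqrt(13).
The factor ρ**2 - 11*ρ/2 + 1/4 splits as (ρ - a)(ρ - a') with a = 11/4 - (3/4)*sqrt(13), a' = 11/4 + (3/4)*sqrt(13). At the order-1 pole a set g(ρ) = (ρ - a)*f(ρ) = [-5*ρ/14 - 1/4] / (ρ - a').
Simple pole: residue = g(a) at a = 11/4 - (3/4)*sqrt(13), which is -5/28 + (23/364)*sqrt(13).
The factor ρ**2 - 11*ρ/2 + 1/4 splits as (ρ - a)(ρ - a') with a = 11/4 + (3/4)*sqrt(13), a' = 11/4 - (3/4)*sqrt(13). At the order-1 pole a set g(ρ) = (ρ - a)*f(ρ) = [-5*ρ/14 - 1/4] / (ρ - a').
Simple pole: residue = g(a) at a = 11/4 + (3/4)*sqrt(13), which is -5/28 - (23/364)*sqrt(13).
List the singular points by increasing real part (a conjugate pair: the negative imaginary part first).

Radius of convergence at 0: 11/4 - (3/4)*sqrt(13).
At 11/4 - (3/4)*sqrt(13): a pole of order 1; residue -5/28 + (23/364)*sqrt(13).
At 11/4 + (3/4)*sqrt(13): a pole of order 1; residue -5/28 - (23/364)*sqrt(13).


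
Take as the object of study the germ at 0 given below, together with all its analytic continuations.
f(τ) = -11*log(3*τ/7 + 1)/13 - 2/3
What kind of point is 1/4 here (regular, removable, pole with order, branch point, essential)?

The point is a regular point.

There is no denominator, hence no pole anywhere.
Branch term log(1 - τ/(-7/3)): argument at 1/4 is 31/28, nonzero, so 1/4 is not its branch point (a point on a principal cut is still regular for the continued germ).
So the germ continues analytically to 1/4.


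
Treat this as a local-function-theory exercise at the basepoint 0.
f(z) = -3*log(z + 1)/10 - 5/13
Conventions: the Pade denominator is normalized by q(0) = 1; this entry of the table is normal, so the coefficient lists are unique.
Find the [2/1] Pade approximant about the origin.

Taylor coefficients needed (expand at 0): a_0 = -5/13, a_1 = -3/10, a_2 = 3/20, a_3 = -1/10.
Write the denominator as Q(z) = 1 + q1*z. Requiring Q*f - P = O(z^4) with deg P <= 2 kills the coefficients of z^3..z^3 in Q*f:
  z^3: a_3 + q1*a_2 = 0, i.e. -1/10 + (3/20)*q1 = 0.
Solving this linear system: q1 = 2/3.
The numerator is Q*f truncated at degree 2: P0 = a_0 = -5/13; P1 = a_1 + q1*a_0 = -217/390; P2 = a_2 + q1*a_1 = -1/20.

The Pade approximant has numerator coefficients [-5/13, -217/390, -1/20]; denominator coefficients [1, 2/3].
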